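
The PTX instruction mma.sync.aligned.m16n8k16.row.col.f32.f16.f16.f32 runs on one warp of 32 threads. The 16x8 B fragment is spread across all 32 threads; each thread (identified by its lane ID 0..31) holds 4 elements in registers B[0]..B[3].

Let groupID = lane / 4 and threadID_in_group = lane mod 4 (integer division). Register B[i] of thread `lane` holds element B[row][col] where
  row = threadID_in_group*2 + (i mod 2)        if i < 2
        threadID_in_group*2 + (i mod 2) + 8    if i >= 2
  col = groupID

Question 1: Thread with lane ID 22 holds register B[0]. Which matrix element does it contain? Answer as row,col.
L=22→G=22>>2=5, T=22&3=2
[0]→row 2·2+0+0=4  col G=5

4,5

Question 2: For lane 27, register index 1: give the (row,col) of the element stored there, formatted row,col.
7,6

lane 27=>27/4=6, 27 mod 4=3
i=1  r:2·3+1+0=>7  c:6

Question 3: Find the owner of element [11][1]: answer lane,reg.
c=1->g=1  r=11->rb=1,t=1,b0=1
L=1*4+1=5  i=1*2+1=3

5,3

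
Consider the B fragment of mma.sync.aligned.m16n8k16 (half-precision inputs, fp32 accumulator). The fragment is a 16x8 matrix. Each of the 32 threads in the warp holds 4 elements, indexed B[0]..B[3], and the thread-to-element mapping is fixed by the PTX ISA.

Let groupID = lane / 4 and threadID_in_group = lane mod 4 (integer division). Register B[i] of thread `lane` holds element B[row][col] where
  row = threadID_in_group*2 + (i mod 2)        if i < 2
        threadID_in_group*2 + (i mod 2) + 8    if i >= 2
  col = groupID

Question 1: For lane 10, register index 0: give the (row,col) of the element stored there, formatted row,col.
4,2

10: gr=2,th=2
[0] (2*2+0+0,2) = (4,2)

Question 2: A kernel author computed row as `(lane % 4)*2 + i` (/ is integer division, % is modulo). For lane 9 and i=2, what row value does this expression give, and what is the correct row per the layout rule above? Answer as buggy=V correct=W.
`(lane % 4)*2 + i`[9,2]->4
9: gid=2,tid=1
[2] (1*2+0+8,2) = (10,2)
row: 4 vs 10

buggy=4 correct=10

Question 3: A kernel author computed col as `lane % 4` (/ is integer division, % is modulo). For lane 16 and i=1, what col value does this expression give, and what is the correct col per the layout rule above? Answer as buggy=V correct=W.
buggy=0 correct=4

`lane % 4`[16,1]->0
16: gid=4,tid=0
[1] (0*2+1+0,4) = (1,4)
col: 0 vs 4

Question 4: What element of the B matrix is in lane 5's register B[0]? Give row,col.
2,1

lane 5->5/4=1, 5 mod 4=1
i=0  r:2·1+0+0->2  c:1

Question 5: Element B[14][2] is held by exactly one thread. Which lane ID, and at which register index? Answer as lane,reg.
c:2=>grp=2  r:14=>rB=1,tig=3,lo=0
L=2*4+3=11  i=1*2+0=2

11,2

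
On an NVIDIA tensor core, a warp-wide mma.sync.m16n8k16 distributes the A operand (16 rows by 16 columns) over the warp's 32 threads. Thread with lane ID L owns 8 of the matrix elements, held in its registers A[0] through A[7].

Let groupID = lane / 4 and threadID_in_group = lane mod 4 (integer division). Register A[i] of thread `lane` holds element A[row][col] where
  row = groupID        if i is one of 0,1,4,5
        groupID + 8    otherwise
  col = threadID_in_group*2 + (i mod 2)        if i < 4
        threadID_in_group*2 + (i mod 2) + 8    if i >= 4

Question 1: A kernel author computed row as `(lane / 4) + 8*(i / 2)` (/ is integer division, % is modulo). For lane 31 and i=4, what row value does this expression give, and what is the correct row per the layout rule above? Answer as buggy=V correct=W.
`(lane / 4) + 8*(i / 2)`[31,4]⇒23
L=31⇒gr=31>>2=7, th=31&3=3
[4]⇒row 7+0=7  col 3·2+0+8=14
row: 23 vs 7

buggy=23 correct=7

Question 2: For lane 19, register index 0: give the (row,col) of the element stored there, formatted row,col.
lane 19: gr=4 (19/4), th=3 (19%4)
i=0: r=4+0=4, c=3*2+0+0=6

4,6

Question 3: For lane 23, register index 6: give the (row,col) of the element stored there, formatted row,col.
L=23=>grp=23>>2=5, tig=23&3=3
[6]=>row 5+8=13  col 3·2+0+8=14

13,14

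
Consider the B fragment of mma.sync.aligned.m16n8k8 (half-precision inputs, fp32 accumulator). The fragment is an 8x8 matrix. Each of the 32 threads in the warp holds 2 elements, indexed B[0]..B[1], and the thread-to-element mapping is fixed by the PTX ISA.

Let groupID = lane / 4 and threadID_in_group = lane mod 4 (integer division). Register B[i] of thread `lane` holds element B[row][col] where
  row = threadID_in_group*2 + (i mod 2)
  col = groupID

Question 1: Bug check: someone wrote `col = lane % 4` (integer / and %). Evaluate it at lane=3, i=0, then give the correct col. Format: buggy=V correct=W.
buggy=3 correct=0

`lane % 4`[3,0]=>3
lane 3: grp=0 (3/4), tig=3 (3%4)
i=0: r=3*2+0=6, c=grp=0
col: 3 vs 0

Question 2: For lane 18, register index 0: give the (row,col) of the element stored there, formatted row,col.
lane 18->18/4=4, 18 mod 4=2
i=0  r:2·2+0->4  c:4

4,4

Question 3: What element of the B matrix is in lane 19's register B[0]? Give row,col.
19: G=4,T=3
[0] (3*2+0,4) = (6,4)

6,4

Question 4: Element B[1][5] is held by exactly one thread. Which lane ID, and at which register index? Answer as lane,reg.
20,1

c=5->g=5  r=1->t=0,b0=1
L=5*4+0=20  i=1=1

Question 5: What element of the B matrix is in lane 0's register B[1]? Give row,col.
lane 0->0/4=0, 0 mod 4=0
i=1  r:2·0+1->1  c:0

1,0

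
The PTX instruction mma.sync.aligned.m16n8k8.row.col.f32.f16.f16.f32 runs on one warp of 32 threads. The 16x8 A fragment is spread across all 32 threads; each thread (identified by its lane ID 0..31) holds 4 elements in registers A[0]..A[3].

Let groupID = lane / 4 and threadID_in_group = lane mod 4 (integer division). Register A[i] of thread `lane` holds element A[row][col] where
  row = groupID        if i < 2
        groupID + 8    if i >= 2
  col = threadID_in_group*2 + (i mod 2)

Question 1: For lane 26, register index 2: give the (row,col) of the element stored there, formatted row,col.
14,4

lane 26: g=6 (26/4), t=2 (26%4)
i=2: r=6+8=14, c=2*2+0=4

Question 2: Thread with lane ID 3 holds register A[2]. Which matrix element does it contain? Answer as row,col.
lane 3: G=0 (3/4), T=3 (3%4)
i=2: r=0+8=8, c=3*2+0=6

8,6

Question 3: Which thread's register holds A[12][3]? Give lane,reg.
r: 12->gid=4,r8=1  c: 3->tid=1,i&1=1
L=4*4+1=17  i=1*2+1=3

17,3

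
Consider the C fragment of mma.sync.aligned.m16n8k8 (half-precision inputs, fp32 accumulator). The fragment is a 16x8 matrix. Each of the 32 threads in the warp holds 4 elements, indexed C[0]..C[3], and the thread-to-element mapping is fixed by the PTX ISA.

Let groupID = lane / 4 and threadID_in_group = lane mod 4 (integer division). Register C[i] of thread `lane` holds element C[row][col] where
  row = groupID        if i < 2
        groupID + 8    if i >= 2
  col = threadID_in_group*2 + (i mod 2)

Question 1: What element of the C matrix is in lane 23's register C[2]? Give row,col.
L=23->gid=23>>2=5, tid=23&3=3
[2]->row 5+8=13  col 3·2+0=6

13,6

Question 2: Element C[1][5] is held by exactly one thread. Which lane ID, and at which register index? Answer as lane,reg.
6,1

r=1->g=1,rb=0  c=5->t=2,b0=1
L=1*4+2=6  i=0*2+1=1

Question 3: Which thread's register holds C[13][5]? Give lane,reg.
22,3

r:13=>grp=5,rB=1  c:5=>tig=2,lo=1
L=5*4+2=22  i=1*2+1=3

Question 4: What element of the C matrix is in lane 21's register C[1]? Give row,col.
L=21->gid=21>>2=5, tid=21&3=1
[1]->row 5+0=5  col 1·2+1=3

5,3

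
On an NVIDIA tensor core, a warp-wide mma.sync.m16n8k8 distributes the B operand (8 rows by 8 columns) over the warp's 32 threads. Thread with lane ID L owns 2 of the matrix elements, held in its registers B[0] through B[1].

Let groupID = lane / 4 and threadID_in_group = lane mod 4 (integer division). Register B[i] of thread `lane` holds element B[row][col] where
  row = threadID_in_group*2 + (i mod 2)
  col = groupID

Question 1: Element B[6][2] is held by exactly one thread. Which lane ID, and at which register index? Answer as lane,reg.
c: 2->gid=2  r: 6->tid=3,i&1=0
L=2*4+3=11  i=0=0

11,0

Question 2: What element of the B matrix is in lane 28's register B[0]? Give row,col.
0,7

lane 28: G=7 (28/4), T=0 (28%4)
i=0: r=0*2+0=0, c=G=7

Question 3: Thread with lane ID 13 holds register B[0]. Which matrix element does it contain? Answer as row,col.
lane 13: gr=3 (13/4), th=1 (13%4)
i=0: r=1*2+0=2, c=gr=3

2,3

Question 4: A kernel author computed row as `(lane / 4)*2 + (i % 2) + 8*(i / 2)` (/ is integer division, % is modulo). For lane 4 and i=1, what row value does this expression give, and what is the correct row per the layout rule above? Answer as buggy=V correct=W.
`(lane / 4)*2 + (i % 2) + 8*(i / 2)`[4,1]=>3
lane 4=>4/4=1, 4 mod 4=0
i=1  r:2·0+1=>1  c:1
row: 3 vs 1

buggy=3 correct=1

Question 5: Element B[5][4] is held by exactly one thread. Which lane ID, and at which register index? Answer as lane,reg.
18,1

c:4=>grp=4  r:5=>tig=2,lo=1
L=4*4+2=18  i=1=1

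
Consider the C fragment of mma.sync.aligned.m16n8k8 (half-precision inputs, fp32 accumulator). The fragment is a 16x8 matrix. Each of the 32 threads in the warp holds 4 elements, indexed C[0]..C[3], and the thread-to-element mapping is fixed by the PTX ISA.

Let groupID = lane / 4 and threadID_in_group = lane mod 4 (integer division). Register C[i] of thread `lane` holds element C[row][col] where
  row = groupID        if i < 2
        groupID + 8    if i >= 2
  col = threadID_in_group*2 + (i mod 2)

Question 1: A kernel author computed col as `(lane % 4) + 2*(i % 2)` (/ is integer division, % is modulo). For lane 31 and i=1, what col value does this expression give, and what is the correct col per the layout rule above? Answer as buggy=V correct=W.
`(lane % 4) + 2*(i % 2)`[31,1]->5
lane 31->31/4=7, 31 mod 4=3
i=1  r:7+0->7  c:2·3+1->7
col: 5 vs 7

buggy=5 correct=7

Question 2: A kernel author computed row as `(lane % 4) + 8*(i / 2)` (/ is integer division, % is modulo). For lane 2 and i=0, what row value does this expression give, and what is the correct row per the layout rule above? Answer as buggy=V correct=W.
`(lane % 4) + 8*(i / 2)`[2,0]->2
lane 2->2/4=0, 2 mod 4=2
i=0  r:0+0->0  c:2·2+0->4
row: 2 vs 0

buggy=2 correct=0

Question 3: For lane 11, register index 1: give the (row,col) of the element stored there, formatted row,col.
L=11->g=11>>2=2, t=11&3=3
[1]->row 2+0=2  col 3·2+1=7

2,7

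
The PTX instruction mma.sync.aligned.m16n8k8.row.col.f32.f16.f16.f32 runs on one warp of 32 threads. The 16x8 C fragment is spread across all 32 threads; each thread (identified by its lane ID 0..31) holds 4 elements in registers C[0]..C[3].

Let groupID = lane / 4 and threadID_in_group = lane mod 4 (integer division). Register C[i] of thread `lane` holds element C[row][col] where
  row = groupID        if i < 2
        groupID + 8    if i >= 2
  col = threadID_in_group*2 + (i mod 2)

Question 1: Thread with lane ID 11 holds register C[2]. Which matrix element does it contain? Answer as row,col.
10,6

lane 11: gr=2 (11/4), th=3 (11%4)
i=2: r=2+8=10, c=3*2+0=6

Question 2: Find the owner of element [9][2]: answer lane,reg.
5,2

r=9⇒gr=1,Rb=1  c=2⇒th=1,odd=0
L=1*4+1=5  i=1*2+0=2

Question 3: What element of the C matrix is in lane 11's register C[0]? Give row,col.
lane 11->11/4=2, 11 mod 4=3
i=0  r:2+0->2  c:2·3+0->6

2,6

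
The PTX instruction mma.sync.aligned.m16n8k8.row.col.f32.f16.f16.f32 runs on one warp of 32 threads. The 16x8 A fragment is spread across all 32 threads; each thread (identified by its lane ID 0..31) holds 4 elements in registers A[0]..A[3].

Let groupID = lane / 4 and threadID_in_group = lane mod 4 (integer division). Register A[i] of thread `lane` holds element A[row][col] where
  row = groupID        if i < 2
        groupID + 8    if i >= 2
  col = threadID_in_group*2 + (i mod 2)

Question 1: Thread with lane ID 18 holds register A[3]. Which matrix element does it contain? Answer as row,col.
lane 18⇒18/4=4, 18 mod 4=2
i=3  r:4+8⇒12  c:2·2+1⇒5

12,5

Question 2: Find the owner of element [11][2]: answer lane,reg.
13,2

r=11⇒gr=3,Rb=1  c=2⇒th=1,odd=0
L=3*4+1=13  i=1*2+0=2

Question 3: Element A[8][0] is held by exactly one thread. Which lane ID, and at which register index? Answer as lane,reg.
0,2

r=8->g=0,rb=1  c=0->t=0,b0=0
L=0*4+0=0  i=1*2+0=2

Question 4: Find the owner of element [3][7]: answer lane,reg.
15,1

r:3=>grp=3,rB=0  c:7=>tig=3,lo=1
L=3*4+3=15  i=0*2+1=1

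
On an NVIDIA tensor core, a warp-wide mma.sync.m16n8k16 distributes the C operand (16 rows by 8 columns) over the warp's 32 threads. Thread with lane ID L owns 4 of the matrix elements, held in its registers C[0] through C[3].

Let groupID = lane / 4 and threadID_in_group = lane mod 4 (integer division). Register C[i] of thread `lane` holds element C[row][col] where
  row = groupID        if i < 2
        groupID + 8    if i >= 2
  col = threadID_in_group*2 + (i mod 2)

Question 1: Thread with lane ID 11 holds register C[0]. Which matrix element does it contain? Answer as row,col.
lane 11: g=2 (11/4), t=3 (11%4)
i=0: r=2+0=2, c=3*2+0=6

2,6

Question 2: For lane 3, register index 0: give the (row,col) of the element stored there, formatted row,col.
0,6

lane 3: gr=0 (3/4), th=3 (3%4)
i=0: r=0+0=0, c=3*2+0=6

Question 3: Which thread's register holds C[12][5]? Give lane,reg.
18,3

r=12->g=4,rb=1  c=5->t=2,b0=1
L=4*4+2=18  i=1*2+1=3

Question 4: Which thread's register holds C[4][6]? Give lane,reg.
r:4=>grp=4,rB=0  c:6=>tig=3,lo=0
L=4*4+3=19  i=0*2+0=0

19,0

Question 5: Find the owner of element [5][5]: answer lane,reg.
r=5→G=5,rhi=0  c=5→T=2,p=1
L=5*4+2=22  i=0*2+1=1

22,1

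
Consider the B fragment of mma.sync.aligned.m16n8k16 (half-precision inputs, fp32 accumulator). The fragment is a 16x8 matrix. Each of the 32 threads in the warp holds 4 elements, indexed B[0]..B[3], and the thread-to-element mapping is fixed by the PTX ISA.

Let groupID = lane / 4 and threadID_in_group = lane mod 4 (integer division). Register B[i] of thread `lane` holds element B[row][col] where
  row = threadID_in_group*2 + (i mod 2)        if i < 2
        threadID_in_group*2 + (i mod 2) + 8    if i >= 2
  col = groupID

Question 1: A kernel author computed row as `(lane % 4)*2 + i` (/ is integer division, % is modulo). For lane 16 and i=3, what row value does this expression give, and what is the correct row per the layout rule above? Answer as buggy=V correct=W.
buggy=3 correct=9

`(lane % 4)*2 + i`[16,3]=>3
16: grp=4,tig=0
[3] (0*2+1+8,4) = (9,4)
row: 3 vs 9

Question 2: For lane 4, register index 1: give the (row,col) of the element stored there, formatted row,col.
1,1

4: grp=1,tig=0
[1] (0*2+1+0,1) = (1,1)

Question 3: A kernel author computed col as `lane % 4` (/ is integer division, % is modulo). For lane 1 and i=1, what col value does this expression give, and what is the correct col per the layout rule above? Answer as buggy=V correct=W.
`lane % 4`[1,1]⇒1
L=1⇒gr=1>>2=0, th=1&3=1
[1]⇒row 1·2+1+0=3  col gr=0
col: 1 vs 0

buggy=1 correct=0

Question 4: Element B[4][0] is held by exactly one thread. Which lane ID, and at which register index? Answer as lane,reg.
2,0

c=0⇒gr=0  r=4⇒Rb=0,th=2,odd=0
L=0*4+2=2  i=0*2+0=0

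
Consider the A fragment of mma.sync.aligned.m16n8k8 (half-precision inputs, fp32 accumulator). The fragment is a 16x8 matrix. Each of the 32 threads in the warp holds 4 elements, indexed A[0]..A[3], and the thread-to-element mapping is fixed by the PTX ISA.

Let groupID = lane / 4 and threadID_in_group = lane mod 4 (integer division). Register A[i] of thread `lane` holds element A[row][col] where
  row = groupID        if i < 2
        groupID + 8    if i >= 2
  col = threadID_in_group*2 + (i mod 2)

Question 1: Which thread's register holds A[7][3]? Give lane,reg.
r:7=>grp=7,rB=0  c:3=>tig=1,lo=1
L=7*4+1=29  i=0*2+1=1

29,1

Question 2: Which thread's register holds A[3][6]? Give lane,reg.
r:3=>grp=3,rB=0  c:6=>tig=3,lo=0
L=3*4+3=15  i=0*2+0=0

15,0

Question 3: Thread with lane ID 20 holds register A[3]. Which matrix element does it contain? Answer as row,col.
lane 20->20/4=5, 20 mod 4=0
i=3  r:5+8->13  c:2·0+1->1

13,1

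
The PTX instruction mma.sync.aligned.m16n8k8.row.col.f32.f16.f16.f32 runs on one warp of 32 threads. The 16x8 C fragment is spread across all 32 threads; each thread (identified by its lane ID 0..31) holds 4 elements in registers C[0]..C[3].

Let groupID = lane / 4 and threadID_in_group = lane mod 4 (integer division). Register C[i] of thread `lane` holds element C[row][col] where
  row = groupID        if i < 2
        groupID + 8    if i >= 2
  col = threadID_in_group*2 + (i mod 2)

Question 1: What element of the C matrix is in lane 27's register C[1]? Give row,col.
lane 27: G=6 (27/4), T=3 (27%4)
i=1: r=6+0=6, c=3*2+1=7

6,7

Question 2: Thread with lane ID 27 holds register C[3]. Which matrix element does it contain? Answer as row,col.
14,7

lane 27->27/4=6, 27 mod 4=3
i=3  r:6+8->14  c:2·3+1->7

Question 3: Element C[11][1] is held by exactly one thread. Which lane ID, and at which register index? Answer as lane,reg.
r:11=>grp=3,rB=1  c:1=>tig=0,lo=1
L=3*4+0=12  i=1*2+1=3

12,3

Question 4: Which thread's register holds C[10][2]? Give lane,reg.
9,2

r: 10->gid=2,r8=1  c: 2->tid=1,i&1=0
L=2*4+1=9  i=1*2+0=2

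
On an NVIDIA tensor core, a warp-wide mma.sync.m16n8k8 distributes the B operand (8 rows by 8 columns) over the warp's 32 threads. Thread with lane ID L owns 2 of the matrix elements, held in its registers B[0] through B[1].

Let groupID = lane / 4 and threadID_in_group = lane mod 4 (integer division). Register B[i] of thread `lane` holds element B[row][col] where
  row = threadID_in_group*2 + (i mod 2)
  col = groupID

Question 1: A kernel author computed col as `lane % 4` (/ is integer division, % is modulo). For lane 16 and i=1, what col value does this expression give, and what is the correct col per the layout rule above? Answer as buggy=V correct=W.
`lane % 4`[16,1]->0
16: g=4,t=0
[1] (0*2+1,4) = (1,4)
col: 0 vs 4

buggy=0 correct=4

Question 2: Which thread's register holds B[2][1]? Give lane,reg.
5,0

c=1→G=1  r=2→T=1,p=0
L=1*4+1=5  i=0=0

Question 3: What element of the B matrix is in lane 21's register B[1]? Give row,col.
lane 21⇒21/4=5, 21 mod 4=1
i=1  r:2·1+1⇒3  c:5

3,5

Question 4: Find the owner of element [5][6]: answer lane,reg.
c=6⇒gr=6  r=5⇒th=2,odd=1
L=6*4+2=26  i=1=1

26,1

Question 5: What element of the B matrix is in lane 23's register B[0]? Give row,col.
6,5

lane 23->23/4=5, 23 mod 4=3
i=0  r:2·3+0->6  c:5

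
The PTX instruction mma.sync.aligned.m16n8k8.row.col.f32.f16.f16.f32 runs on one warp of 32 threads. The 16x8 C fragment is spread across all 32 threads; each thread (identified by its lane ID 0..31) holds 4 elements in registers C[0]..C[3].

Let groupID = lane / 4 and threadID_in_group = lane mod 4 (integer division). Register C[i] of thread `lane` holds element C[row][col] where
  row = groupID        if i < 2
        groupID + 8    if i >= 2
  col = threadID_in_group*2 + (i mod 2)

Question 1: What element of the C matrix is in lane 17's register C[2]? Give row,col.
12,2

lane 17=>17/4=4, 17 mod 4=1
i=2  r:4+8=>12  c:2·1+0=>2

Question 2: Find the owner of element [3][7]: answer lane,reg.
r=3→G=3,rhi=0  c=7→T=3,p=1
L=3*4+3=15  i=0*2+1=1

15,1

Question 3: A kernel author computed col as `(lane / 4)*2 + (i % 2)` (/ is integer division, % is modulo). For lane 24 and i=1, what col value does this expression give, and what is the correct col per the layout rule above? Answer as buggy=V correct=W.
buggy=13 correct=1

`(lane / 4)*2 + (i % 2)`[24,1]->13
lane 24->24/4=6, 24 mod 4=0
i=1  r:6+0->6  c:2·0+1->1
col: 13 vs 1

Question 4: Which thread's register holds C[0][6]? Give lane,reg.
3,0

r: 0->gid=0,r8=0  c: 6->tid=3,i&1=0
L=0*4+3=3  i=0*2+0=0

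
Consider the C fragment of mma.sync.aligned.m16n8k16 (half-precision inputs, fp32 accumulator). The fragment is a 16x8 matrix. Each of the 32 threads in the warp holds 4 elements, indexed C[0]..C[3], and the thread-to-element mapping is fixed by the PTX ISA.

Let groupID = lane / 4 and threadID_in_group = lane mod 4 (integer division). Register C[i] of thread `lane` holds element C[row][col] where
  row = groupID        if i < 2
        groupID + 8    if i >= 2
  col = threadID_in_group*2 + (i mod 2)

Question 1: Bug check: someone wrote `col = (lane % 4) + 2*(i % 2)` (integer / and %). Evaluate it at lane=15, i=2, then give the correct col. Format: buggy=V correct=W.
`(lane % 4) + 2*(i % 2)`[15,2]=>3
L=15=>grp=15>>2=3, tig=15&3=3
[2]=>row 3+8=11  col 3·2+0=6
col: 3 vs 6

buggy=3 correct=6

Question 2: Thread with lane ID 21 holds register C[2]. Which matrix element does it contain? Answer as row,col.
13,2

L=21->gid=21>>2=5, tid=21&3=1
[2]->row 5+8=13  col 1·2+0=2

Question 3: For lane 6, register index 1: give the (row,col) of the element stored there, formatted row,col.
lane 6→6/4=1, 6 mod 4=2
i=1  r:1+0→1  c:2·2+1→5

1,5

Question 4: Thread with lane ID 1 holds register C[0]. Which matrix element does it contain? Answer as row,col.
0,2

lane 1: g=0 (1/4), t=1 (1%4)
i=0: r=0+0=0, c=1*2+0=2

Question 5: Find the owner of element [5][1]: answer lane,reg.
r=5->g=5,rb=0  c=1->t=0,b0=1
L=5*4+0=20  i=0*2+1=1

20,1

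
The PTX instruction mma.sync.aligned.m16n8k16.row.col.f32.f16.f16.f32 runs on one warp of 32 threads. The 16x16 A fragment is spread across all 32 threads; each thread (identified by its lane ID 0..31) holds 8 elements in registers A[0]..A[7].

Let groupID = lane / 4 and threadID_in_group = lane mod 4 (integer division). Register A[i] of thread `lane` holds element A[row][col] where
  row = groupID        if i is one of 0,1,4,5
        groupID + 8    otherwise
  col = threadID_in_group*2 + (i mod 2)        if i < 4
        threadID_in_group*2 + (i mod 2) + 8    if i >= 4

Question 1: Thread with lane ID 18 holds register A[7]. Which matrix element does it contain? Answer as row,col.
18: g=4,t=2
[7] (4+8,2*2+1+8) = (12,13)

12,13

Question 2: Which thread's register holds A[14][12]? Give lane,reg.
r:14=>grp=6,rB=1  c:12=>cB=1,tig=2,lo=0
L=6*4+2=26  i=1*4+1*2+0=6

26,6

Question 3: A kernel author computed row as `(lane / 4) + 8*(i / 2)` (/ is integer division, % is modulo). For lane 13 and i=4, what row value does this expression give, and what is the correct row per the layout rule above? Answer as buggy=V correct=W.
`(lane / 4) + 8*(i / 2)`[13,4]=>19
lane 13=>13/4=3, 13 mod 4=1
i=4  r:3+0=>3  c:2·1+0+8=>10
row: 19 vs 3

buggy=19 correct=3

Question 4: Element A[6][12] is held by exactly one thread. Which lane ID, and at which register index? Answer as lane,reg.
r=6→G=6,rhi=0  c=12→chi=1,T=2,p=0
L=6*4+2=26  i=1*4+0*2+0=4

26,4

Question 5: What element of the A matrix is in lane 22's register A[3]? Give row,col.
13,5

L=22⇒gr=22>>2=5, th=22&3=2
[3]⇒row 5+8=13  col 2·2+1+0=5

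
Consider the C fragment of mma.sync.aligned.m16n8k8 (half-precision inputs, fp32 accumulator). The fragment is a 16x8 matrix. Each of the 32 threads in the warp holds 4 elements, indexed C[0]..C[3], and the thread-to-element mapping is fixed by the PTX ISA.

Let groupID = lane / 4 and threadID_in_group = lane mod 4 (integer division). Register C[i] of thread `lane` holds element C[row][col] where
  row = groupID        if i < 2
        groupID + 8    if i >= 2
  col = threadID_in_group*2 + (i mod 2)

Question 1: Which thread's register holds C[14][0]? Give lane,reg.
r: 14->gid=6,r8=1  c: 0->tid=0,i&1=0
L=6*4+0=24  i=1*2+0=2

24,2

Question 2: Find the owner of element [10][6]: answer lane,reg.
11,2

r=10→G=2,rhi=1  c=6→T=3,p=0
L=2*4+3=11  i=1*2+0=2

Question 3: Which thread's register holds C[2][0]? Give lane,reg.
8,0

r=2⇒gr=2,Rb=0  c=0⇒th=0,odd=0
L=2*4+0=8  i=0*2+0=0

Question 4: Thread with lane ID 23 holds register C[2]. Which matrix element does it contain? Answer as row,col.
13,6

lane 23: gid=5 (23/4), tid=3 (23%4)
i=2: r=5+8=13, c=3*2+0=6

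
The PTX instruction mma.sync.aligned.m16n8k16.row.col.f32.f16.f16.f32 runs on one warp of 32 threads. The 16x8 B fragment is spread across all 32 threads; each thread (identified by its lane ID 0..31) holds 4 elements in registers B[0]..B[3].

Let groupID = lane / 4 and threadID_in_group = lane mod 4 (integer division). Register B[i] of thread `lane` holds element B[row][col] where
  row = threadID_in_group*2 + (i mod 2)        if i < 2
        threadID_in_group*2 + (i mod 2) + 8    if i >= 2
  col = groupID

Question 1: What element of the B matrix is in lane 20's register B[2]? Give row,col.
8,5

lane 20⇒20/4=5, 20 mod 4=0
i=2  r:2·0+0+8⇒8  c:5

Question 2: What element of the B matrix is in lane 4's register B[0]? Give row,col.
L=4->gid=4>>2=1, tid=4&3=0
[0]->row 0·2+0+0=0  col gid=1

0,1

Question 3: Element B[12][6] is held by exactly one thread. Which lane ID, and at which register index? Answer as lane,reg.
26,2

c=6⇒gr=6  r=12⇒Rb=1,th=2,odd=0
L=6*4+2=26  i=1*2+0=2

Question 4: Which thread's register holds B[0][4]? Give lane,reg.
16,0

c: 4->gid=4  r: 0->r8=0,tid=0,i&1=0
L=4*4+0=16  i=0*2+0=0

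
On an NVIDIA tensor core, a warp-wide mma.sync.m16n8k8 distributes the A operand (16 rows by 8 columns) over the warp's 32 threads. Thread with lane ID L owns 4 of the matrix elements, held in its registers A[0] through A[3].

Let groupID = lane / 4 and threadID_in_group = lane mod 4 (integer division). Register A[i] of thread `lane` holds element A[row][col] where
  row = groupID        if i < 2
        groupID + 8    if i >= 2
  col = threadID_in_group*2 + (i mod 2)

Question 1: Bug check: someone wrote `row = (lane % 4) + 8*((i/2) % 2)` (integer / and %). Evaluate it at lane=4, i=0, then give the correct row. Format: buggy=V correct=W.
buggy=0 correct=1

`(lane % 4) + 8*((i/2) % 2)`[4,0]=>0
lane 4=>4/4=1, 4 mod 4=0
i=0  r:1+0=>1  c:2·0+0=>0
row: 0 vs 1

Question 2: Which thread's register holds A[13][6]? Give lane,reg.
23,2

r=13->g=5,rb=1  c=6->t=3,b0=0
L=5*4+3=23  i=1*2+0=2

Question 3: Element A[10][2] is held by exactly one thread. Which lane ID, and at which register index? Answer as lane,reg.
9,2

r:10=>grp=2,rB=1  c:2=>tig=1,lo=0
L=2*4+1=9  i=1*2+0=2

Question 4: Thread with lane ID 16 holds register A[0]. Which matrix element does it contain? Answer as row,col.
4,0

16: gid=4,tid=0
[0] (4+0,0*2+0) = (4,0)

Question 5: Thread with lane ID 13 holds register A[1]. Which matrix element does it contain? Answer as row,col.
lane 13: gid=3 (13/4), tid=1 (13%4)
i=1: r=3+0=3, c=1*2+1=3

3,3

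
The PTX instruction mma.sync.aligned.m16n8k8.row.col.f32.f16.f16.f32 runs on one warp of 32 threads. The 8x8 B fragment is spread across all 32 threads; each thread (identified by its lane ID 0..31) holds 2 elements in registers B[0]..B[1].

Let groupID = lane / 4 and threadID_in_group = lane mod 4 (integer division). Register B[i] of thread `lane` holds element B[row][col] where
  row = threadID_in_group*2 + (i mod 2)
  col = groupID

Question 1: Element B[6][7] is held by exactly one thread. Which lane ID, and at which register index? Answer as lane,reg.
c=7->g=7  r=6->t=3,b0=0
L=7*4+3=31  i=0=0

31,0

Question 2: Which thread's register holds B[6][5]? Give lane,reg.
c=5→G=5  r=6→T=3,p=0
L=5*4+3=23  i=0=0

23,0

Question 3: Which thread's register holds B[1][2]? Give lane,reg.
8,1

c=2⇒gr=2  r=1⇒th=0,odd=1
L=2*4+0=8  i=1=1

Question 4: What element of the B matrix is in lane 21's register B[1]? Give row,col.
3,5

L=21->g=21>>2=5, t=21&3=1
[1]->row 1·2+1=3  col g=5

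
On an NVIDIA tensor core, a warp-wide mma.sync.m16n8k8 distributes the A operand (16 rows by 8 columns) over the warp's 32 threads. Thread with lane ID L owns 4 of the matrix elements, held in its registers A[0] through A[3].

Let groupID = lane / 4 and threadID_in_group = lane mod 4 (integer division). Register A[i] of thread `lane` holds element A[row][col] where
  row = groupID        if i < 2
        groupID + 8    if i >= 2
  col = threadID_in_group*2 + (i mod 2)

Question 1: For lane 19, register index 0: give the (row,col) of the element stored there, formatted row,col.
lane 19: grp=4 (19/4), tig=3 (19%4)
i=0: r=4+0=4, c=3*2+0=6

4,6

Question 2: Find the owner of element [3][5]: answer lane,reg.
r=3->g=3,rb=0  c=5->t=2,b0=1
L=3*4+2=14  i=0*2+1=1

14,1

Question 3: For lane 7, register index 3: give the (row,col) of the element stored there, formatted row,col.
lane 7=>7/4=1, 7 mod 4=3
i=3  r:1+8=>9  c:2·3+1=>7

9,7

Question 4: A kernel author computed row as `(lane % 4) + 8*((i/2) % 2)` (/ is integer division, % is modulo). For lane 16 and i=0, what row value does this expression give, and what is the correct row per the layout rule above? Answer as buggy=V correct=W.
`(lane % 4) + 8*((i/2) % 2)`[16,0]->0
lane 16->16/4=4, 16 mod 4=0
i=0  r:4+0->4  c:2·0+0->0
row: 0 vs 4

buggy=0 correct=4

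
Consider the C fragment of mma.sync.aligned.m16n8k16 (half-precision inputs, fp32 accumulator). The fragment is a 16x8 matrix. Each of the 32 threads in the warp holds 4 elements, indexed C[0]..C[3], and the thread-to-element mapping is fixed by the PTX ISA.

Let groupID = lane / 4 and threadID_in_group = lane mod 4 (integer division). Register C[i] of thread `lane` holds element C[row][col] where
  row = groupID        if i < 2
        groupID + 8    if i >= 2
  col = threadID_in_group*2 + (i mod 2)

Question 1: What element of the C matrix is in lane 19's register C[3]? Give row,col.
19: grp=4,tig=3
[3] (4+8,3*2+1) = (12,7)

12,7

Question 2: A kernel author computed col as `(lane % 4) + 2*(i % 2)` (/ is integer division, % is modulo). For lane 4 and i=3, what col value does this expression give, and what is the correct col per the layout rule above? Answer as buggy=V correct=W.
`(lane % 4) + 2*(i % 2)`[4,3]→2
L=4→G=4>>2=1, T=4&3=0
[3]→row 1+8=9  col 0·2+1=1
col: 2 vs 1

buggy=2 correct=1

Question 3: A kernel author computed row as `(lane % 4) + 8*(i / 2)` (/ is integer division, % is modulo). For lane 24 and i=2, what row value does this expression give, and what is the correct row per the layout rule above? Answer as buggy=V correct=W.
`(lane % 4) + 8*(i / 2)`[24,2]->8
L=24->gid=24>>2=6, tid=24&3=0
[2]->row 6+8=14  col 0·2+0=0
row: 8 vs 14

buggy=8 correct=14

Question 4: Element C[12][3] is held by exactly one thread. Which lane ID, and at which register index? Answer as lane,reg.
r:12=>grp=4,rB=1  c:3=>tig=1,lo=1
L=4*4+1=17  i=1*2+1=3

17,3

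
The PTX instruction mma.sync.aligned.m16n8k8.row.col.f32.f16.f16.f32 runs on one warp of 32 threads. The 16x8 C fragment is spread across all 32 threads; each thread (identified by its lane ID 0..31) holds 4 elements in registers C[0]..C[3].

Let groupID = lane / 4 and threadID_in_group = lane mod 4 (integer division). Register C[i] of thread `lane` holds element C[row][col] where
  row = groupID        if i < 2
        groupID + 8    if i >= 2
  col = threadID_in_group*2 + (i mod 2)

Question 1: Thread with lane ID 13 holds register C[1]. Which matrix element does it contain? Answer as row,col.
3,3

lane 13->13/4=3, 13 mod 4=1
i=1  r:3+0->3  c:2·1+1->3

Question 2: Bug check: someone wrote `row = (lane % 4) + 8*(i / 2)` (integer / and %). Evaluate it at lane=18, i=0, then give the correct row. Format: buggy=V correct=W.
buggy=2 correct=4

`(lane % 4) + 8*(i / 2)`[18,0]→2
lane 18→18/4=4, 18 mod 4=2
i=0  r:4+0→4  c:2·2+0→4
row: 2 vs 4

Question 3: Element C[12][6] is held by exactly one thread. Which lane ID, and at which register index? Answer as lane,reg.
19,2

r=12⇒gr=4,Rb=1  c=6⇒th=3,odd=0
L=4*4+3=19  i=1*2+0=2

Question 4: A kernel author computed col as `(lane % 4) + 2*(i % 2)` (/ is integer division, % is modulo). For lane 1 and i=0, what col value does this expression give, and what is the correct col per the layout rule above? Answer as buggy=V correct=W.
buggy=1 correct=2

`(lane % 4) + 2*(i % 2)`[1,0]->1
lane 1->1/4=0, 1 mod 4=1
i=0  r:0+0->0  c:2·1+0->2
col: 1 vs 2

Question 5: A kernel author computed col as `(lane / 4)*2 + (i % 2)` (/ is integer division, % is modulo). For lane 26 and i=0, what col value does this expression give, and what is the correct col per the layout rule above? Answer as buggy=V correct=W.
buggy=12 correct=4

`(lane / 4)*2 + (i % 2)`[26,0]->12
L=26->gid=26>>2=6, tid=26&3=2
[0]->row 6+0=6  col 2·2+0=4
col: 12 vs 4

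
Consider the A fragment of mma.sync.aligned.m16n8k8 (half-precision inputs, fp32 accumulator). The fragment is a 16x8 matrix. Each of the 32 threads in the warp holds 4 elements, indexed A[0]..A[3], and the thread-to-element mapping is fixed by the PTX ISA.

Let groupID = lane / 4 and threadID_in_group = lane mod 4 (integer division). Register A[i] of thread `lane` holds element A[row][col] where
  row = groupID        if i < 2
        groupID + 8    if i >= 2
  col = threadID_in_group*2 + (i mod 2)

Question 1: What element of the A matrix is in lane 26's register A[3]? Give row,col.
14,5

L=26->g=26>>2=6, t=26&3=2
[3]->row 6+8=14  col 2·2+1=5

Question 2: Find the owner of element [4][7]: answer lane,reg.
19,1

r=4->g=4,rb=0  c=7->t=3,b0=1
L=4*4+3=19  i=0*2+1=1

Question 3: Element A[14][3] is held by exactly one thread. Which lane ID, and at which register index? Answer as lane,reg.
r=14->g=6,rb=1  c=3->t=1,b0=1
L=6*4+1=25  i=1*2+1=3

25,3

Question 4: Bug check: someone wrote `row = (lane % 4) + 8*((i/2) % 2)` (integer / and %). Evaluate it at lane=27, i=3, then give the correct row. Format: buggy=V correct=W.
`(lane % 4) + 8*((i/2) % 2)`[27,3]→11
27: G=6,T=3
[3] (6+8,3*2+1) = (14,7)
row: 11 vs 14

buggy=11 correct=14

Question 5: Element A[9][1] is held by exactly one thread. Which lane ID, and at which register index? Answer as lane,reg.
r=9->g=1,rb=1  c=1->t=0,b0=1
L=1*4+0=4  i=1*2+1=3

4,3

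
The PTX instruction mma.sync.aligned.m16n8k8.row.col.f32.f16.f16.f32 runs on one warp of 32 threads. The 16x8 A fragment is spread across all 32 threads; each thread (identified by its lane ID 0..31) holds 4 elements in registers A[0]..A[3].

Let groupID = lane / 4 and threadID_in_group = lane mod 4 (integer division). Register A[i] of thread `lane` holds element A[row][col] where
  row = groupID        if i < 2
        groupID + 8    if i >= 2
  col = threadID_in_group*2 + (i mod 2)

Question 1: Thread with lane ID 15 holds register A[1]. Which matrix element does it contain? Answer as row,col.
lane 15: grp=3 (15/4), tig=3 (15%4)
i=1: r=3+0=3, c=3*2+1=7

3,7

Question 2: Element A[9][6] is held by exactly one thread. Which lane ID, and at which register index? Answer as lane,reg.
7,2

r=9⇒gr=1,Rb=1  c=6⇒th=3,odd=0
L=1*4+3=7  i=1*2+0=2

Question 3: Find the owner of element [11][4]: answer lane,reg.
14,2

r=11⇒gr=3,Rb=1  c=4⇒th=2,odd=0
L=3*4+2=14  i=1*2+0=2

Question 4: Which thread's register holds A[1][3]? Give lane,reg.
r:1=>grp=1,rB=0  c:3=>tig=1,lo=1
L=1*4+1=5  i=0*2+1=1

5,1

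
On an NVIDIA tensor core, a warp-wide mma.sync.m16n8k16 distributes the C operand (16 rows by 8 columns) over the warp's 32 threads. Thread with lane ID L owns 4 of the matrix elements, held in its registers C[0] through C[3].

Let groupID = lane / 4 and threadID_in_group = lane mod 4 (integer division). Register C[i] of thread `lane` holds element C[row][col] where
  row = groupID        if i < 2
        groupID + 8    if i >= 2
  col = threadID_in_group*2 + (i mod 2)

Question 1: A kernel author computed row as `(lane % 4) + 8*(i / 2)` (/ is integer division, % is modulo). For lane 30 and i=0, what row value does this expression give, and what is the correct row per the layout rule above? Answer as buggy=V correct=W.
buggy=2 correct=7

`(lane % 4) + 8*(i / 2)`[30,0]->2
L=30->g=30>>2=7, t=30&3=2
[0]->row 7+0=7  col 2·2+0=4
row: 2 vs 7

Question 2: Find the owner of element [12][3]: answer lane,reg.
17,3

r=12→G=4,rhi=1  c=3→T=1,p=1
L=4*4+1=17  i=1*2+1=3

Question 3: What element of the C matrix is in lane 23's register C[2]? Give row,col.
L=23->g=23>>2=5, t=23&3=3
[2]->row 5+8=13  col 3·2+0=6

13,6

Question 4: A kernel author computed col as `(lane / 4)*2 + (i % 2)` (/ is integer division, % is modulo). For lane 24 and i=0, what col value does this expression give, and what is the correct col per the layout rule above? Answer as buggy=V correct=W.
`(lane / 4)*2 + (i % 2)`[24,0]->12
lane 24->24/4=6, 24 mod 4=0
i=0  r:6+0->6  c:2·0+0->0
col: 12 vs 0

buggy=12 correct=0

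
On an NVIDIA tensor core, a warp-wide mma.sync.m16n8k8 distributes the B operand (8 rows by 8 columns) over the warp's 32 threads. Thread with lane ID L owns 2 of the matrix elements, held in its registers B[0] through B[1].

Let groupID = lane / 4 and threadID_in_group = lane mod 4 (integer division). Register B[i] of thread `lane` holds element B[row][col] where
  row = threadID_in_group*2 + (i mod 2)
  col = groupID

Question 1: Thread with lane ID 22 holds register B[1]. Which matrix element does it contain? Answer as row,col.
22: gid=5,tid=2
[1] (2*2+1,5) = (5,5)

5,5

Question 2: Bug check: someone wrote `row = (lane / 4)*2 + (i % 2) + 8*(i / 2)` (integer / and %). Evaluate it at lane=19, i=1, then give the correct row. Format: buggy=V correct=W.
`(lane / 4)*2 + (i % 2) + 8*(i / 2)`[19,1]->9
19: gid=4,tid=3
[1] (3*2+1,4) = (7,4)
row: 9 vs 7

buggy=9 correct=7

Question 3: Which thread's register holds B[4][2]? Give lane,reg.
c:2=>grp=2  r:4=>tig=2,lo=0
L=2*4+2=10  i=0=0

10,0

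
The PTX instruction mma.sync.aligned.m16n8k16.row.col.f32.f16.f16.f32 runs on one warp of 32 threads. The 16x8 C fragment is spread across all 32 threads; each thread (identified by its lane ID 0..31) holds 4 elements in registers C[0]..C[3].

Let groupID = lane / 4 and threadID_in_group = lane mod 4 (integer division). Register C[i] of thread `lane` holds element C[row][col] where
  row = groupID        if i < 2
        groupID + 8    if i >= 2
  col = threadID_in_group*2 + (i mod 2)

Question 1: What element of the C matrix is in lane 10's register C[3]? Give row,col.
10,5

lane 10→10/4=2, 10 mod 4=2
i=3  r:2+8→10  c:2·2+1→5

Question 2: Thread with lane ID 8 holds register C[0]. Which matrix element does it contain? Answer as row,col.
2,0

8: G=2,T=0
[0] (2+0,0*2+0) = (2,0)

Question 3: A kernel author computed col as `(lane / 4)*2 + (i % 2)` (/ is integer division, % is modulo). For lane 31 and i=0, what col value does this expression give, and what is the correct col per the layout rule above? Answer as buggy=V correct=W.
`(lane / 4)*2 + (i % 2)`[31,0]=>14
lane 31=>31/4=7, 31 mod 4=3
i=0  r:7+0=>7  c:2·3+0=>6
col: 14 vs 6

buggy=14 correct=6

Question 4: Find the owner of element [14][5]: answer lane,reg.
26,3

r: 14->gid=6,r8=1  c: 5->tid=2,i&1=1
L=6*4+2=26  i=1*2+1=3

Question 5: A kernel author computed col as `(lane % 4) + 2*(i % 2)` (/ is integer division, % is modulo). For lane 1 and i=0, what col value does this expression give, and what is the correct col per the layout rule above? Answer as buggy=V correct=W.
`(lane % 4) + 2*(i % 2)`[1,0]->1
lane 1: g=0 (1/4), t=1 (1%4)
i=0: r=0+0=0, c=1*2+0=2
col: 1 vs 2

buggy=1 correct=2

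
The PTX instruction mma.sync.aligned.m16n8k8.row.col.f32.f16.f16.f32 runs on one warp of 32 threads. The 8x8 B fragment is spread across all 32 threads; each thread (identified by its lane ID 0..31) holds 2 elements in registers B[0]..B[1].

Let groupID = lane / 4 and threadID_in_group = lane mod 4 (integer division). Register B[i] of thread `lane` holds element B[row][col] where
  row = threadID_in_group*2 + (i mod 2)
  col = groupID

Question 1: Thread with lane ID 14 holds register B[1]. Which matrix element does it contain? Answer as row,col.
5,3

L=14=>grp=14>>2=3, tig=14&3=2
[1]=>row 2·2+1=5  col grp=3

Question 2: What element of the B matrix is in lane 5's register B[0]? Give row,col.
2,1

5: g=1,t=1
[0] (1*2+0,1) = (2,1)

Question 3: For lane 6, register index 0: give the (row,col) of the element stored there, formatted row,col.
L=6⇒gr=6>>2=1, th=6&3=2
[0]⇒row 2·2+0=4  col gr=1

4,1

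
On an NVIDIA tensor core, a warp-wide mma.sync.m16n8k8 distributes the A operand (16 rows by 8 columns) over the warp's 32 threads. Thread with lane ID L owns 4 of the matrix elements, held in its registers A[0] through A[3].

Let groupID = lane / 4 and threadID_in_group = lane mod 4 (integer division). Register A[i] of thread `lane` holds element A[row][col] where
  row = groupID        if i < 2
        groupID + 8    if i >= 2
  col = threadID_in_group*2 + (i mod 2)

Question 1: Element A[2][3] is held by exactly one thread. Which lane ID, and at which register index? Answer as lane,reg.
9,1

r=2⇒gr=2,Rb=0  c=3⇒th=1,odd=1
L=2*4+1=9  i=0*2+1=1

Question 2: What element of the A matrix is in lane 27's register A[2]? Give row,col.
14,6

27: grp=6,tig=3
[2] (6+8,3*2+0) = (14,6)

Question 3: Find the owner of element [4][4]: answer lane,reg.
18,0

r: 4->gid=4,r8=0  c: 4->tid=2,i&1=0
L=4*4+2=18  i=0*2+0=0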